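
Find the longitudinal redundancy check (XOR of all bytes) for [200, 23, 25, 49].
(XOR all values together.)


XOR chain: 200 ^ 23 ^ 25 ^ 49 = 247

247


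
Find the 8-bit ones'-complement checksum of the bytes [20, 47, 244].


Sum = 311 mod 256 = 55
Complement = 200

200


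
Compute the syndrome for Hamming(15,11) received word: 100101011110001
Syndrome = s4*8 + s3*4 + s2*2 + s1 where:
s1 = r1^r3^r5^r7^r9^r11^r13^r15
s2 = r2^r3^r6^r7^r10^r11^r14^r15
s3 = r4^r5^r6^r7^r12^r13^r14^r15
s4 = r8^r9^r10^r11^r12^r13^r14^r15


s1=0, s2=0, s3=1, s4=1

Syndrome = 12 (error at position 12)


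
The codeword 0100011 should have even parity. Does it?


Number of 1s: 3

No, parity error (3 ones)


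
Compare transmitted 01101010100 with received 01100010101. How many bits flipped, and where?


XOR: 00001000001

2 error(s) at position(s): 4, 10


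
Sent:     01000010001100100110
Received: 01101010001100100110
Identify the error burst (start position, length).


XOR: 00101000000000000000

Burst at position 2, length 3


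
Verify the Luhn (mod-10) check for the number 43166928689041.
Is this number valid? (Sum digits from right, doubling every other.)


Luhn sum = 72
72 mod 10 = 2

Invalid (Luhn sum mod 10 = 2)


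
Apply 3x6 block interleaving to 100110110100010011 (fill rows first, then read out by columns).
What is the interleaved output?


Matrix:
  100110
  110100
  010011
Read columns: 110011000110101001

110011000110101001


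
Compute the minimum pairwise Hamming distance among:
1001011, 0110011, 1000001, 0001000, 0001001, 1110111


Comparing all pairs, minimum distance: 1
Can detect 0 errors, correct 0 errors

1


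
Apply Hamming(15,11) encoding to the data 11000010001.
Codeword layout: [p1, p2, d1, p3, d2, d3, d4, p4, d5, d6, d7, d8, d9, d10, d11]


Parity bits: p1=0, p2=1, p3=0, p4=0

011010000010001


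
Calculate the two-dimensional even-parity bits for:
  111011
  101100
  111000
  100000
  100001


Row parities: 11110
Column parities: 101110

Row P: 11110, Col P: 101110, Corner: 0


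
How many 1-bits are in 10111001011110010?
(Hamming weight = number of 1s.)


Counting 1s in 10111001011110010

10


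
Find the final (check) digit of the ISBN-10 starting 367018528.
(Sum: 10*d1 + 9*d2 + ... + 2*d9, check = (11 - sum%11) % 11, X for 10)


Weighted sum: 228
228 mod 11 = 8

Check digit: 3


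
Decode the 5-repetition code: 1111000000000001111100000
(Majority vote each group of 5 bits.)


Groups: 11110, 00000, 00000, 11111, 00000
Majority votes: 10010

10010


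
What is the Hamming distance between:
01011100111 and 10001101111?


XOR: 11010001000
Count of 1s: 4

4


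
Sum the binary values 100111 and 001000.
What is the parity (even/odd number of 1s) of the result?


100111 = 39
001000 = 8
Sum = 47 = 101111
1s count = 5

odd parity (5 ones in 101111)


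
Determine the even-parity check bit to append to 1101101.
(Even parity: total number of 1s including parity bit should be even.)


Number of 1s in data: 5
Parity bit: 1

1


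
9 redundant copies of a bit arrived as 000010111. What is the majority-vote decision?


Ones: 4 out of 9
Threshold: 5

0 (4/9 voted 1)


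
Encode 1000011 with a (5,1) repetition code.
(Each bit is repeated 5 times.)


Each bit -> 5 copies

11111000000000000000000001111111111


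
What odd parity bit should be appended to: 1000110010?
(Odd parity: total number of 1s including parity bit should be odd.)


Number of 1s in data: 4
Parity bit: 1

1


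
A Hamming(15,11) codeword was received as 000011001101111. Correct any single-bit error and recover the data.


Syndrome = 0: no error detected

Data: 01101101111 (no errors)


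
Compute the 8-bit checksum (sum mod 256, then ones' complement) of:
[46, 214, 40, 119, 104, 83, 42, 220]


Sum = 868 mod 256 = 100
Complement = 155

155


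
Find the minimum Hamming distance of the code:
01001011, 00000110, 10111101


Comparing all pairs, minimum distance: 4
Can detect 3 errors, correct 1 errors

4


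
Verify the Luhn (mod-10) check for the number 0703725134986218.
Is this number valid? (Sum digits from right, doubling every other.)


Luhn sum = 61
61 mod 10 = 1

Invalid (Luhn sum mod 10 = 1)


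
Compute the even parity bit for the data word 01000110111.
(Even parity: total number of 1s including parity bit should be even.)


Number of 1s in data: 6
Parity bit: 0

0


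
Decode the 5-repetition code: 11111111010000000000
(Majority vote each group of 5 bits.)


Groups: 11111, 11101, 00000, 00000
Majority votes: 1100

1100


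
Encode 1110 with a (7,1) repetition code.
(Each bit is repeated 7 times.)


Each bit -> 7 copies

1111111111111111111110000000


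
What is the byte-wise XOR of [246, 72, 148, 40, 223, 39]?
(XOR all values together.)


XOR chain: 246 ^ 72 ^ 148 ^ 40 ^ 223 ^ 39 = 250

250


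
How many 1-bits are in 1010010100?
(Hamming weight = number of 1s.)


Counting 1s in 1010010100

4


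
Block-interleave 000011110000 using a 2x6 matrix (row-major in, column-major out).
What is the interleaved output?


Matrix:
  000011
  110000
Read columns: 010100001010

010100001010


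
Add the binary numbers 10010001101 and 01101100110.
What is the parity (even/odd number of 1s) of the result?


10010001101 = 1165
01101100110 = 870
Sum = 2035 = 11111110011
1s count = 9

odd parity (9 ones in 11111110011)


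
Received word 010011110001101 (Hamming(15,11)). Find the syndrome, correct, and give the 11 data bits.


Syndrome = 0: no error detected

Data: 01110001101 (no errors)


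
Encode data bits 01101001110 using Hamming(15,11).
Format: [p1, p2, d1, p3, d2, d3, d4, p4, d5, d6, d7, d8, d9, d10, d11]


Parity bits: p1=1, p2=0, p3=1, p4=0

100111001001110


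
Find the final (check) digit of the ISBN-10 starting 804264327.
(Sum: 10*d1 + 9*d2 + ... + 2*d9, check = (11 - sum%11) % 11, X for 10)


Weighted sum: 214
214 mod 11 = 5

Check digit: 6


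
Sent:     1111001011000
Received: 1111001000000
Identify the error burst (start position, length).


XOR: 0000000011000

Burst at position 8, length 2


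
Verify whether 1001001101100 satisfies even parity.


Number of 1s: 6

Yes, parity is correct (6 ones)


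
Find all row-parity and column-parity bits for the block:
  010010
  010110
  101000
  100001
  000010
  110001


Row parities: 010011
Column parities: 111110

Row P: 010011, Col P: 111110, Corner: 1


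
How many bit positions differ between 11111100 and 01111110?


XOR: 10000010
Count of 1s: 2

2


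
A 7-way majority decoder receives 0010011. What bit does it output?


Ones: 3 out of 7
Threshold: 4

0 (3/7 voted 1)


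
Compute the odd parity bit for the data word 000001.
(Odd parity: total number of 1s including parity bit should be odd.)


Number of 1s in data: 1
Parity bit: 0

0


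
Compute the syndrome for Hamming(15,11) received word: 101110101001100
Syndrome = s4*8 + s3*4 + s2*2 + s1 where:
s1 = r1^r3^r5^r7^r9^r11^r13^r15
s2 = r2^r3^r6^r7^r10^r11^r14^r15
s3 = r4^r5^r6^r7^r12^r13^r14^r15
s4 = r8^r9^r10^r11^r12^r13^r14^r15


s1=0, s2=0, s3=1, s4=1

Syndrome = 12 (error at position 12)


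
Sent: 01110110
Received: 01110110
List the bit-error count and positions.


XOR: 00000000

0 errors (received matches sent)


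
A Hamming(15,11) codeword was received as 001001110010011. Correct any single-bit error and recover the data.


Syndrome = 0: no error detected

Data: 10110010011 (no errors)


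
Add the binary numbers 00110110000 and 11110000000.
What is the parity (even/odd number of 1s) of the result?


00110110000 = 432
11110000000 = 1920
Sum = 2352 = 100100110000
1s count = 4

even parity (4 ones in 100100110000)


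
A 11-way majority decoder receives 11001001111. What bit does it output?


Ones: 7 out of 11
Threshold: 6

1 (7/11 voted 1)


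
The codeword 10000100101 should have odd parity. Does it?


Number of 1s: 4

No, parity error (4 ones)


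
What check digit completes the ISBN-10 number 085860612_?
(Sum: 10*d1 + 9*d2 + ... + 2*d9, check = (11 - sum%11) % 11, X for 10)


Weighted sum: 235
235 mod 11 = 4

Check digit: 7


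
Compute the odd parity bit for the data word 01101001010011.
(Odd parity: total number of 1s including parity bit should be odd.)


Number of 1s in data: 7
Parity bit: 0

0


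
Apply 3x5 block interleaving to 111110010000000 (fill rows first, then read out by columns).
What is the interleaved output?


Matrix:
  11111
  00100
  00000
Read columns: 100100110100100

100100110100100


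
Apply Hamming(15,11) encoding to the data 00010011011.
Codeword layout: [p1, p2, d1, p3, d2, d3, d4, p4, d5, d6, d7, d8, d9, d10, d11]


Parity bits: p1=1, p2=0, p3=0, p4=0

100000100011011


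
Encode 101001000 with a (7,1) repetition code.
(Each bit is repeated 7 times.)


Each bit -> 7 copies

111111100000001111111000000000000001111111000000000000000000000


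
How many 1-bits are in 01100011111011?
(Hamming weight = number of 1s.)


Counting 1s in 01100011111011

9


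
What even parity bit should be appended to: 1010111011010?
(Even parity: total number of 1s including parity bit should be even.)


Number of 1s in data: 8
Parity bit: 0

0


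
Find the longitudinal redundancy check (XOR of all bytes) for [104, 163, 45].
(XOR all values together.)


XOR chain: 104 ^ 163 ^ 45 = 230

230


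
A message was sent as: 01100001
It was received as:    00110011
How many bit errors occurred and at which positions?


XOR: 01010010

3 error(s) at position(s): 1, 3, 6


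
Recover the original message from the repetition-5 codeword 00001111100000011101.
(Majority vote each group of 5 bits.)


Groups: 00001, 11110, 00000, 11101
Majority votes: 0101

0101


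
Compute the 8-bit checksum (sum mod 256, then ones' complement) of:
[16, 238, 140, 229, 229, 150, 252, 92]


Sum = 1346 mod 256 = 66
Complement = 189

189


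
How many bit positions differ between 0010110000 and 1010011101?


XOR: 1000101101
Count of 1s: 5

5


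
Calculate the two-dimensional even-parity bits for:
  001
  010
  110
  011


Row parities: 1100
Column parities: 110

Row P: 1100, Col P: 110, Corner: 0


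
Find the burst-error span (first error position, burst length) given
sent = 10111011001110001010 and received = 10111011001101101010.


XOR: 00000000000011100000

Burst at position 12, length 3


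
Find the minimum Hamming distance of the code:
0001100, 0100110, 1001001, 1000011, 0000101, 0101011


Comparing all pairs, minimum distance: 2
Can detect 1 errors, correct 0 errors

2


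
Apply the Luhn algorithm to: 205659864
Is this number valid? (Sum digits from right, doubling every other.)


Luhn sum = 39
39 mod 10 = 9

Invalid (Luhn sum mod 10 = 9)


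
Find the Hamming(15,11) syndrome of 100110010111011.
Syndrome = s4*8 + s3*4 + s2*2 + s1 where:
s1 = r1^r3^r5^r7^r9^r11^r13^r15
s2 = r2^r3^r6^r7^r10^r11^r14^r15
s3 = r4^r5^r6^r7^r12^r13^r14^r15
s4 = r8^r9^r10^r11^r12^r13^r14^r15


s1=0, s2=0, s3=1, s4=0

Syndrome = 4 (error at position 4)


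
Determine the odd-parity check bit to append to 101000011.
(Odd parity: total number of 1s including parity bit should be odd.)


Number of 1s in data: 4
Parity bit: 1

1


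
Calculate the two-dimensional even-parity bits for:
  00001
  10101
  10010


Row parities: 110
Column parities: 00110

Row P: 110, Col P: 00110, Corner: 0


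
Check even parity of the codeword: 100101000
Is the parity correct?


Number of 1s: 3

No, parity error (3 ones)


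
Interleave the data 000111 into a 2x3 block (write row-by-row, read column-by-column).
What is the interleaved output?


Matrix:
  000
  111
Read columns: 010101

010101


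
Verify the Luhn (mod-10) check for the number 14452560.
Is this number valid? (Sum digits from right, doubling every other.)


Luhn sum = 31
31 mod 10 = 1

Invalid (Luhn sum mod 10 = 1)


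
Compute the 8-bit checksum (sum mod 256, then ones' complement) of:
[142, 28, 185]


Sum = 355 mod 256 = 99
Complement = 156

156


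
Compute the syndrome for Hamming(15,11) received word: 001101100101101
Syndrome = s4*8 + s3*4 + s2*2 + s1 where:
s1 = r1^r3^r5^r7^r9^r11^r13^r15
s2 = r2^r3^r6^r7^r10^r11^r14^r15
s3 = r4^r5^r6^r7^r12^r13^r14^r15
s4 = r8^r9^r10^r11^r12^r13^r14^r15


s1=0, s2=1, s3=0, s4=0

Syndrome = 2 (error at position 2)


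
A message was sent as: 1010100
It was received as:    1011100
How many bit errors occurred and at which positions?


XOR: 0001000

1 error(s) at position(s): 3


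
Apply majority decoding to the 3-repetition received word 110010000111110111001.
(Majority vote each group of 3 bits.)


Groups: 110, 010, 000, 111, 110, 111, 001
Majority votes: 1001110

1001110


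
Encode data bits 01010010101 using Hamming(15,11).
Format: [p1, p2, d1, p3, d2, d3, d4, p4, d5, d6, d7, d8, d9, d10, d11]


Parity bits: p1=1, p2=1, p3=0, p4=1

110010110010101


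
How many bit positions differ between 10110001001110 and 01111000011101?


XOR: 11001001010011
Count of 1s: 7

7


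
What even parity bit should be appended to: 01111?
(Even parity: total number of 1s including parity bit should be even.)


Number of 1s in data: 4
Parity bit: 0

0


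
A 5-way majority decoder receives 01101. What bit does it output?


Ones: 3 out of 5
Threshold: 3

1 (3/5 voted 1)


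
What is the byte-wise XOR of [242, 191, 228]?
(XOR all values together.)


XOR chain: 242 ^ 191 ^ 228 = 169

169


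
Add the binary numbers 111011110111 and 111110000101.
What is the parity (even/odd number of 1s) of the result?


111011110111 = 3831
111110000101 = 3973
Sum = 7804 = 1111001111100
1s count = 9

odd parity (9 ones in 1111001111100)


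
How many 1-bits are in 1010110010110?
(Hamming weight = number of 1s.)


Counting 1s in 1010110010110

7


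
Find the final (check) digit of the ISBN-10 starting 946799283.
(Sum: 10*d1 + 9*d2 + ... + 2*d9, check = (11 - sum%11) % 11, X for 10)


Weighted sum: 360
360 mod 11 = 8

Check digit: 3


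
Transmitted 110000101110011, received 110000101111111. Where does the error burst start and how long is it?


XOR: 000000000001100

Burst at position 11, length 2


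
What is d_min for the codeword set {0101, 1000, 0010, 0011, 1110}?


Comparing all pairs, minimum distance: 1
Can detect 0 errors, correct 0 errors

1


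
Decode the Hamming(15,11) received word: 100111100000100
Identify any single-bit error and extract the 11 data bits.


Syndrome = 12: error at position 12

Data: 01110001100 (corrected bit 12)


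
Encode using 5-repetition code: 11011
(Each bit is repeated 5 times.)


Each bit -> 5 copies

1111111111000001111111111


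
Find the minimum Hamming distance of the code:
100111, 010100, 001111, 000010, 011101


Comparing all pairs, minimum distance: 2
Can detect 1 errors, correct 0 errors

2


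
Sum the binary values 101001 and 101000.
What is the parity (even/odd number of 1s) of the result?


101001 = 41
101000 = 40
Sum = 81 = 1010001
1s count = 3

odd parity (3 ones in 1010001)


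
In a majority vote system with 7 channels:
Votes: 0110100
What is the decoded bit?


Ones: 3 out of 7
Threshold: 4

0 (3/7 voted 1)


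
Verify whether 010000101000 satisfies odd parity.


Number of 1s: 3

Yes, parity is correct (3 ones)


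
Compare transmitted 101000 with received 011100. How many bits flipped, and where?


XOR: 110100

3 error(s) at position(s): 0, 1, 3


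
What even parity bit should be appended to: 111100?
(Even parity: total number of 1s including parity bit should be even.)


Number of 1s in data: 4
Parity bit: 0

0


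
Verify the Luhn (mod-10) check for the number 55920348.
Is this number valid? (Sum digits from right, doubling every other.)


Luhn sum = 36
36 mod 10 = 6

Invalid (Luhn sum mod 10 = 6)


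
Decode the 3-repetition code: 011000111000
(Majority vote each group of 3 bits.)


Groups: 011, 000, 111, 000
Majority votes: 1010

1010


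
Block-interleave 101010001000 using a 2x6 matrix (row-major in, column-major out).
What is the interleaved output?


Matrix:
  101010
  001000
Read columns: 100011001000

100011001000


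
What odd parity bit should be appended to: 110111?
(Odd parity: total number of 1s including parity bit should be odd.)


Number of 1s in data: 5
Parity bit: 0

0


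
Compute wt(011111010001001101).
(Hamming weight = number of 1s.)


Counting 1s in 011111010001001101

10


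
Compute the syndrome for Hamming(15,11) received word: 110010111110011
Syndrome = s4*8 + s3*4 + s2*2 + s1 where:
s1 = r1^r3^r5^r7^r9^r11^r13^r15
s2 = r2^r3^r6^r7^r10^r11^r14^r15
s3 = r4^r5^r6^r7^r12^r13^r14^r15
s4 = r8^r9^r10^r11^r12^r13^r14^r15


s1=0, s2=0, s3=0, s4=0

Syndrome = 0 (no error)


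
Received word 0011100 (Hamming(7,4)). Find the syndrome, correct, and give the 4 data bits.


Syndrome = 2: error at position 2

Data: 1100 (corrected bit 2)


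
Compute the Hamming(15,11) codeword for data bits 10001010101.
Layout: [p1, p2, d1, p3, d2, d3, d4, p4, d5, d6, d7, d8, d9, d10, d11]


Parity bits: p1=1, p2=1, p3=0, p4=0

111000001010101


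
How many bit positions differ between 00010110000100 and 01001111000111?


XOR: 01011001000011
Count of 1s: 6

6


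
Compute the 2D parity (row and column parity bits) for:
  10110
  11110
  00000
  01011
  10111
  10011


Row parities: 100101
Column parities: 00111

Row P: 100101, Col P: 00111, Corner: 1


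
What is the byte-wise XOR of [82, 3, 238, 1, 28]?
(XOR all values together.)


XOR chain: 82 ^ 3 ^ 238 ^ 1 ^ 28 = 162

162


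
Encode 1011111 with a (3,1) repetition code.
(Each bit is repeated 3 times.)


Each bit -> 3 copies

111000111111111111111


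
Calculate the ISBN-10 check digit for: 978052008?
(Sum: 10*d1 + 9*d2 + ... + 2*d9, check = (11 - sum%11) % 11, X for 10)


Weighted sum: 273
273 mod 11 = 9

Check digit: 2


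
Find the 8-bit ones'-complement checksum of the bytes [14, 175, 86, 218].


Sum = 493 mod 256 = 237
Complement = 18

18


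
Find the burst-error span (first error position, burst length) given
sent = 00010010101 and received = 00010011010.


XOR: 00000001111

Burst at position 7, length 4


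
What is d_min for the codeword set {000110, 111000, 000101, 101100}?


Comparing all pairs, minimum distance: 2
Can detect 1 errors, correct 0 errors

2


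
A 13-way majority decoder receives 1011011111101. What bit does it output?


Ones: 10 out of 13
Threshold: 7

1 (10/13 voted 1)


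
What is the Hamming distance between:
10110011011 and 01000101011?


XOR: 11110110000
Count of 1s: 6

6


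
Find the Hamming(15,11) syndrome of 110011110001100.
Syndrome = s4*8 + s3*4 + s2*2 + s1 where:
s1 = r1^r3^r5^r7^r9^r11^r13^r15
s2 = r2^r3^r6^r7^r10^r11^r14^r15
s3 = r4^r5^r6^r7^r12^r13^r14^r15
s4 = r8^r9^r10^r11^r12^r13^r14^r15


s1=0, s2=1, s3=1, s4=1

Syndrome = 14 (error at position 14)


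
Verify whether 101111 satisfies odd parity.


Number of 1s: 5

Yes, parity is correct (5 ones)


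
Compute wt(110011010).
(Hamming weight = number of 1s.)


Counting 1s in 110011010

5


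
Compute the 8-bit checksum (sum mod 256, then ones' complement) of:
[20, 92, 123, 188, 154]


Sum = 577 mod 256 = 65
Complement = 190

190


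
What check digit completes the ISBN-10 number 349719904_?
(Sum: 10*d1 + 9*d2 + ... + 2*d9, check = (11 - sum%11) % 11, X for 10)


Weighted sum: 282
282 mod 11 = 7

Check digit: 4


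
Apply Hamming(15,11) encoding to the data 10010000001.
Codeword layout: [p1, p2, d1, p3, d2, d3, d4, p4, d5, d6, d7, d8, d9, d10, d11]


Parity bits: p1=1, p2=1, p3=0, p4=1

111000110000001


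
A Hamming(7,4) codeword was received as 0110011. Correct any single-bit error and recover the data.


Syndrome = 0: no error detected

Data: 1011 (no errors)


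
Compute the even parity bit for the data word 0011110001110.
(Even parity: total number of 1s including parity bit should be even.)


Number of 1s in data: 7
Parity bit: 1

1


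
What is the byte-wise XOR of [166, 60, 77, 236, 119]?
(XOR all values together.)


XOR chain: 166 ^ 60 ^ 77 ^ 236 ^ 119 = 76

76


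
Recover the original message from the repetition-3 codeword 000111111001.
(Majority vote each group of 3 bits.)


Groups: 000, 111, 111, 001
Majority votes: 0110

0110


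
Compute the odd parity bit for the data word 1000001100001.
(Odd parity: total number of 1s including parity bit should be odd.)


Number of 1s in data: 4
Parity bit: 1

1


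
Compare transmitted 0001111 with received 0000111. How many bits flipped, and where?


XOR: 0001000

1 error(s) at position(s): 3


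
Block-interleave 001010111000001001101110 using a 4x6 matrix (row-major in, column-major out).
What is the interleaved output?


Matrix:
  001010
  111000
  001001
  101110
Read columns: 010101001111000110010010

010101001111000110010010


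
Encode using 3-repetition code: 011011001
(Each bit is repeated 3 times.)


Each bit -> 3 copies

000111111000111111000000111


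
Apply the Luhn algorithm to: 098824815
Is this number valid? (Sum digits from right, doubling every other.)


Luhn sum = 49
49 mod 10 = 9

Invalid (Luhn sum mod 10 = 9)


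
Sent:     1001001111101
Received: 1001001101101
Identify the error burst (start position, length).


XOR: 0000000010000

Burst at position 8, length 1


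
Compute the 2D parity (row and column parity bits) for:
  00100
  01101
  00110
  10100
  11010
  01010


Row parities: 110010
Column parities: 01011

Row P: 110010, Col P: 01011, Corner: 1


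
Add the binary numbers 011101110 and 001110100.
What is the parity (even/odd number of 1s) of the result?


011101110 = 238
001110100 = 116
Sum = 354 = 101100010
1s count = 4

even parity (4 ones in 101100010)


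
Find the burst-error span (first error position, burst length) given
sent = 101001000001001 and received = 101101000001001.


XOR: 000100000000000

Burst at position 3, length 1


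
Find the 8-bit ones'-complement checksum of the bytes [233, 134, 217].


Sum = 584 mod 256 = 72
Complement = 183

183


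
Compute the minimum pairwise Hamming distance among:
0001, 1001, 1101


Comparing all pairs, minimum distance: 1
Can detect 0 errors, correct 0 errors

1


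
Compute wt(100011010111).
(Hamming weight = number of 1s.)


Counting 1s in 100011010111

7


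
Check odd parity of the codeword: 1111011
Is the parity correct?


Number of 1s: 6

No, parity error (6 ones)


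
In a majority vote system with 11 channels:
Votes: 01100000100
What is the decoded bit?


Ones: 3 out of 11
Threshold: 6

0 (3/11 voted 1)


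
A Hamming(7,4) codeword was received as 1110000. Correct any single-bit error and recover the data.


Syndrome = 0: no error detected

Data: 1000 (no errors)


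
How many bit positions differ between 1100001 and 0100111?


XOR: 1000110
Count of 1s: 3

3


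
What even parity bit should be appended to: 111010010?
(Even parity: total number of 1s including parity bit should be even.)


Number of 1s in data: 5
Parity bit: 1

1


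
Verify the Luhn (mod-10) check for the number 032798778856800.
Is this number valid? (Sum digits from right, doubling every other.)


Luhn sum = 72
72 mod 10 = 2

Invalid (Luhn sum mod 10 = 2)


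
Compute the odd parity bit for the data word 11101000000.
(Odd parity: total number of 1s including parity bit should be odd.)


Number of 1s in data: 4
Parity bit: 1

1


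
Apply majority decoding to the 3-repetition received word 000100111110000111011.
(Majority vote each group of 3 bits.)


Groups: 000, 100, 111, 110, 000, 111, 011
Majority votes: 0011011

0011011


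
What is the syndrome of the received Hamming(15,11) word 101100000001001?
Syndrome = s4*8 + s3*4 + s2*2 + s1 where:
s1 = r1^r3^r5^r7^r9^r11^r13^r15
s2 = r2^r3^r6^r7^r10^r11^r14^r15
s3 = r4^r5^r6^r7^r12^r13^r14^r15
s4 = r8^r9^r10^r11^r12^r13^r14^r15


s1=1, s2=0, s3=1, s4=0

Syndrome = 5 (error at position 5)


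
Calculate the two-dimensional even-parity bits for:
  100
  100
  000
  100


Row parities: 1101
Column parities: 100

Row P: 1101, Col P: 100, Corner: 1


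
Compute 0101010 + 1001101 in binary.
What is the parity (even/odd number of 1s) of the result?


0101010 = 42
1001101 = 77
Sum = 119 = 1110111
1s count = 6

even parity (6 ones in 1110111)


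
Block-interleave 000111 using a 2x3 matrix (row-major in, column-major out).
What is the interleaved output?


Matrix:
  000
  111
Read columns: 010101

010101


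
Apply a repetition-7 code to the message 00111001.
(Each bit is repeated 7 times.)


Each bit -> 7 copies

00000000000000111111111111111111111000000000000001111111


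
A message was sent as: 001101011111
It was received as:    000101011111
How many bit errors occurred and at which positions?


XOR: 001000000000

1 error(s) at position(s): 2


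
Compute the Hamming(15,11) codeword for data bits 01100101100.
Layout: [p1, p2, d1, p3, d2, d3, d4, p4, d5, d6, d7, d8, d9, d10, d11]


Parity bits: p1=0, p2=0, p3=0, p4=1

000011010101100


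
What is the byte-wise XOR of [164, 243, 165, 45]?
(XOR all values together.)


XOR chain: 164 ^ 243 ^ 165 ^ 45 = 223

223


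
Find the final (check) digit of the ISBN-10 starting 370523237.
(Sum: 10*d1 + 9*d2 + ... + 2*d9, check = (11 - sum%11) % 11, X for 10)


Weighted sum: 186
186 mod 11 = 10

Check digit: 1


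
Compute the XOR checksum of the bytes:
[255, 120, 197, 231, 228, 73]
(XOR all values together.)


XOR chain: 255 ^ 120 ^ 197 ^ 231 ^ 228 ^ 73 = 8

8


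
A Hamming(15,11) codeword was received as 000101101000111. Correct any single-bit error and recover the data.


Syndrome = 0: no error detected

Data: 00111000111 (no errors)


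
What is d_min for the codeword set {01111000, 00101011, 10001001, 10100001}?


Comparing all pairs, minimum distance: 2
Can detect 1 errors, correct 0 errors

2


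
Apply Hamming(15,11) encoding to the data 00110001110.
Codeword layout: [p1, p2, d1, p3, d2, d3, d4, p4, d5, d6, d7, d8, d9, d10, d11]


Parity bits: p1=0, p2=1, p3=1, p4=1

010101110001110


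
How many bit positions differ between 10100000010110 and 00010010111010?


XOR: 10110010101100
Count of 1s: 7

7


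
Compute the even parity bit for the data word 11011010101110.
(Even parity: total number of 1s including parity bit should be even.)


Number of 1s in data: 9
Parity bit: 1

1


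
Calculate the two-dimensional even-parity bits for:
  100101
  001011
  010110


Row parities: 111
Column parities: 111000

Row P: 111, Col P: 111000, Corner: 1


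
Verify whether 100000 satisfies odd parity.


Number of 1s: 1

Yes, parity is correct (1 ones)


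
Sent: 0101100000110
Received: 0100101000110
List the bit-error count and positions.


XOR: 0001001000000

2 error(s) at position(s): 3, 6


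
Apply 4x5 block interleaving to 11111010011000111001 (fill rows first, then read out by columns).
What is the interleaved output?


Matrix:
  11111
  01001
  10001
  11001
Read columns: 10111101100010001111

10111101100010001111


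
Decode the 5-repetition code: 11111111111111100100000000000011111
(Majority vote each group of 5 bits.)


Groups: 11111, 11111, 11111, 00100, 00000, 00000, 11111
Majority votes: 1110001

1110001


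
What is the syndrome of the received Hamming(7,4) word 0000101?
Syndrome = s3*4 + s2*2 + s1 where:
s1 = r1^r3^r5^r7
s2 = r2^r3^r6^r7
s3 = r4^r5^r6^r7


s1=0, s2=1, s3=0

Syndrome = 2 (error at position 2)


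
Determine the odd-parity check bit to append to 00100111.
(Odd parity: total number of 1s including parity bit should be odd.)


Number of 1s in data: 4
Parity bit: 1

1


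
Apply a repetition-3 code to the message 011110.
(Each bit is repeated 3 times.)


Each bit -> 3 copies

000111111111111000


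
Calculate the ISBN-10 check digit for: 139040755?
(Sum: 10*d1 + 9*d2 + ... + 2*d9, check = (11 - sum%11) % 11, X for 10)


Weighted sum: 186
186 mod 11 = 10

Check digit: 1


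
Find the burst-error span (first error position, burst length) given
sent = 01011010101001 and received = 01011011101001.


XOR: 00000001000000

Burst at position 7, length 1


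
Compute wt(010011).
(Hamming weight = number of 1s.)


Counting 1s in 010011

3


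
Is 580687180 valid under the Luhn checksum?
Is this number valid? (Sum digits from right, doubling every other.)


Luhn sum = 36
36 mod 10 = 6

Invalid (Luhn sum mod 10 = 6)


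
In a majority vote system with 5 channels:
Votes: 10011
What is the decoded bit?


Ones: 3 out of 5
Threshold: 3

1 (3/5 voted 1)


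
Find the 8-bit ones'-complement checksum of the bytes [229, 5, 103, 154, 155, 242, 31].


Sum = 919 mod 256 = 151
Complement = 104

104


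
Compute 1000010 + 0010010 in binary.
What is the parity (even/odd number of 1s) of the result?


1000010 = 66
0010010 = 18
Sum = 84 = 1010100
1s count = 3

odd parity (3 ones in 1010100)


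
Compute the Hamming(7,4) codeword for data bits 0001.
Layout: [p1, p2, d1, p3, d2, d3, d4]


Parity bits: p1=1, p2=1, p3=1

1101001


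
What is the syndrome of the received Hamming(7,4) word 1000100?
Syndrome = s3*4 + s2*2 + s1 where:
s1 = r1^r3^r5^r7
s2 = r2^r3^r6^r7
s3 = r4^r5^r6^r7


s1=0, s2=0, s3=1

Syndrome = 4 (error at position 4)


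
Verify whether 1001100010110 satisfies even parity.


Number of 1s: 6

Yes, parity is correct (6 ones)


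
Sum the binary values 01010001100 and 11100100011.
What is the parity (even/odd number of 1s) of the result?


01010001100 = 652
11100100011 = 1827
Sum = 2479 = 100110101111
1s count = 8

even parity (8 ones in 100110101111)


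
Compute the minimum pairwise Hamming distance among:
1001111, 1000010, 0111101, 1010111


Comparing all pairs, minimum distance: 2
Can detect 1 errors, correct 0 errors

2


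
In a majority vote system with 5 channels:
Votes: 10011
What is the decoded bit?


Ones: 3 out of 5
Threshold: 3

1 (3/5 voted 1)


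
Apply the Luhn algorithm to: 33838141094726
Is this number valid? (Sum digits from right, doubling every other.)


Luhn sum = 70
70 mod 10 = 0

Valid (Luhn sum mod 10 = 0)


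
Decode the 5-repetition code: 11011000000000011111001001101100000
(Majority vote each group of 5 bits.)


Groups: 11011, 00000, 00000, 11111, 00100, 11011, 00000
Majority votes: 1001010

1001010


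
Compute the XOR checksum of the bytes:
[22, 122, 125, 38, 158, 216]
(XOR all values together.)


XOR chain: 22 ^ 122 ^ 125 ^ 38 ^ 158 ^ 216 = 113

113


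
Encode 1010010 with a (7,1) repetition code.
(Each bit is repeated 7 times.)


Each bit -> 7 copies

1111111000000011111110000000000000011111110000000


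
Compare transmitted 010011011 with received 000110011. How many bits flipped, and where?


XOR: 010101000

3 error(s) at position(s): 1, 3, 5


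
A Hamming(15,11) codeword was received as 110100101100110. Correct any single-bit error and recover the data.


Syndrome = 0: no error detected

Data: 00011100110 (no errors)


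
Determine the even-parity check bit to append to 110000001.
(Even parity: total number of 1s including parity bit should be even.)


Number of 1s in data: 3
Parity bit: 1

1


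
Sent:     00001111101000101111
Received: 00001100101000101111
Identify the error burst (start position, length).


XOR: 00000011000000000000

Burst at position 6, length 2


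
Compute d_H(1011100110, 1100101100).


XOR: 0111001010
Count of 1s: 5

5


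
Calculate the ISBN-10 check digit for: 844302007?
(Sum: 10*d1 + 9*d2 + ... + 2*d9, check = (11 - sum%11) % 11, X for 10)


Weighted sum: 193
193 mod 11 = 6

Check digit: 5


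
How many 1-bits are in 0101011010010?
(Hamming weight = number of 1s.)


Counting 1s in 0101011010010

6


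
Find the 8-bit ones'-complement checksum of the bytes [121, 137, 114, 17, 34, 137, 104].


Sum = 664 mod 256 = 152
Complement = 103

103


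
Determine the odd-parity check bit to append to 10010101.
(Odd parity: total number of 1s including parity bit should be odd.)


Number of 1s in data: 4
Parity bit: 1

1


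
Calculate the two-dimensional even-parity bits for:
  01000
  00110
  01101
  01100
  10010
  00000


Row parities: 101000
Column parities: 11101

Row P: 101000, Col P: 11101, Corner: 0


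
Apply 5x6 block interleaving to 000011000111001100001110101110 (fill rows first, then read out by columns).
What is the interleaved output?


Matrix:
  000011
  000111
  001100
  001110
  101110
Read columns: 000010000000111011111101111000

000010000000111011111101111000


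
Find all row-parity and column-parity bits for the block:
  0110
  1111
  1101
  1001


Row parities: 0010
Column parities: 1101

Row P: 0010, Col P: 1101, Corner: 1


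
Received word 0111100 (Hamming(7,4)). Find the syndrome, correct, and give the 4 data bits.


Syndrome = 0: no error detected

Data: 1100 (no errors)


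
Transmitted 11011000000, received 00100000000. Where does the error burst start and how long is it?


XOR: 11111000000

Burst at position 0, length 5


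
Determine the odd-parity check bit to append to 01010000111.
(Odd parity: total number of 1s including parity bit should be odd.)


Number of 1s in data: 5
Parity bit: 0

0


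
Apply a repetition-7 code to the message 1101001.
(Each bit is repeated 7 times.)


Each bit -> 7 copies

1111111111111100000001111111000000000000001111111


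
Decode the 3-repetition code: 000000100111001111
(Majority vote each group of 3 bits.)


Groups: 000, 000, 100, 111, 001, 111
Majority votes: 000101

000101


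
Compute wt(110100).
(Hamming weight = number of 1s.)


Counting 1s in 110100

3


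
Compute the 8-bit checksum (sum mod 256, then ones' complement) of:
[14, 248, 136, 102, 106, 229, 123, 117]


Sum = 1075 mod 256 = 51
Complement = 204

204


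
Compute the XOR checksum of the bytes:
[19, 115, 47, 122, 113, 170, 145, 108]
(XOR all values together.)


XOR chain: 19 ^ 115 ^ 47 ^ 122 ^ 113 ^ 170 ^ 145 ^ 108 = 19

19


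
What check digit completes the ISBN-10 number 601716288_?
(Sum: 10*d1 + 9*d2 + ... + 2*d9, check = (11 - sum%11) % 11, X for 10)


Weighted sum: 201
201 mod 11 = 3

Check digit: 8


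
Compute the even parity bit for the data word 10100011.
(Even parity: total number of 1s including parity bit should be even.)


Number of 1s in data: 4
Parity bit: 0

0


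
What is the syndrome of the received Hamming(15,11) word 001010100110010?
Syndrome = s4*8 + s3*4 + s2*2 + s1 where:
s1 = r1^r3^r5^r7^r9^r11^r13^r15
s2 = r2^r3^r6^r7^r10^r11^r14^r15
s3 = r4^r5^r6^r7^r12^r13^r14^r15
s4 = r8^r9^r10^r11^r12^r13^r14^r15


s1=0, s2=1, s3=1, s4=1

Syndrome = 14 (error at position 14)


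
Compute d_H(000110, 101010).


XOR: 101100
Count of 1s: 3

3


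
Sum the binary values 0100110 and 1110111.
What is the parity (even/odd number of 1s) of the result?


0100110 = 38
1110111 = 119
Sum = 157 = 10011101
1s count = 5

odd parity (5 ones in 10011101)


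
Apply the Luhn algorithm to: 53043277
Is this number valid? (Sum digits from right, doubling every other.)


Luhn sum = 28
28 mod 10 = 8

Invalid (Luhn sum mod 10 = 8)


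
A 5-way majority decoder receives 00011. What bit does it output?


Ones: 2 out of 5
Threshold: 3

0 (2/5 voted 1)


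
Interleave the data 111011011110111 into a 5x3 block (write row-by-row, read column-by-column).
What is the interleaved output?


Matrix:
  111
  011
  011
  110
  111
Read columns: 100111111111101

100111111111101


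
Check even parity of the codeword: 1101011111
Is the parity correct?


Number of 1s: 8

Yes, parity is correct (8 ones)


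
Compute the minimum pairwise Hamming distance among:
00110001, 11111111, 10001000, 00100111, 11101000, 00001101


Comparing all pairs, minimum distance: 2
Can detect 1 errors, correct 0 errors

2


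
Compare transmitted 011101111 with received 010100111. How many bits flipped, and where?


XOR: 001001000

2 error(s) at position(s): 2, 5


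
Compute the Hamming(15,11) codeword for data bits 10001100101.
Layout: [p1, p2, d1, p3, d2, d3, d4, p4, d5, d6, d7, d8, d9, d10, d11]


Parity bits: p1=0, p2=1, p3=0, p4=0

011000001100101


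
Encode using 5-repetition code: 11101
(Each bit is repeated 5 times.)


Each bit -> 5 copies

1111111111111110000011111


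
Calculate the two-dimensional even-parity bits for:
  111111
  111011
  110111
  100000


Row parities: 0111
Column parities: 010011

Row P: 0111, Col P: 010011, Corner: 1


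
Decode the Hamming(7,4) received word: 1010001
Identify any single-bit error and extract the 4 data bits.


Syndrome = 5: error at position 5

Data: 1101 (corrected bit 5)


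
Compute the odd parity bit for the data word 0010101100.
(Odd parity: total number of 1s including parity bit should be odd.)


Number of 1s in data: 4
Parity bit: 1

1


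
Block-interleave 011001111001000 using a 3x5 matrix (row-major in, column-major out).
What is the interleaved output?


Matrix:
  01100
  11110
  01000
Read columns: 010111110010000

010111110010000


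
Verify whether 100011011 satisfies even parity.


Number of 1s: 5

No, parity error (5 ones)


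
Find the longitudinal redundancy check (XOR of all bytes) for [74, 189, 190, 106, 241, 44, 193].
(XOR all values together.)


XOR chain: 74 ^ 189 ^ 190 ^ 106 ^ 241 ^ 44 ^ 193 = 63

63


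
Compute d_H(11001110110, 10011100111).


XOR: 01010010001
Count of 1s: 4

4


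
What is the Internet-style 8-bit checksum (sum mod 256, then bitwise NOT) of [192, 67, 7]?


Sum = 266 mod 256 = 10
Complement = 245

245


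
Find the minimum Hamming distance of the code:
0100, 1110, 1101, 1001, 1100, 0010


Comparing all pairs, minimum distance: 1
Can detect 0 errors, correct 0 errors

1


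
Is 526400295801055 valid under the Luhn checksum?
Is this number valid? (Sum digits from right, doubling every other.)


Luhn sum = 54
54 mod 10 = 4

Invalid (Luhn sum mod 10 = 4)


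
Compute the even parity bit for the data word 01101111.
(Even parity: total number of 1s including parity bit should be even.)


Number of 1s in data: 6
Parity bit: 0

0


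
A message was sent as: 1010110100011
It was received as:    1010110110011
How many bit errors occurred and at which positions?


XOR: 0000000010000

1 error(s) at position(s): 8


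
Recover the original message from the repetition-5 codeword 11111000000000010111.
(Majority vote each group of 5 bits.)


Groups: 11111, 00000, 00000, 10111
Majority votes: 1001

1001


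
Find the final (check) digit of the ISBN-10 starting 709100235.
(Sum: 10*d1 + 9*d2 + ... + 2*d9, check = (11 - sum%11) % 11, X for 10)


Weighted sum: 176
176 mod 11 = 0

Check digit: 0


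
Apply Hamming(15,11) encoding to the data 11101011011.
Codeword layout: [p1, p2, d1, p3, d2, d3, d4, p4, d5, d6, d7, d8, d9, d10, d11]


Parity bits: p1=1, p2=1, p3=1, p4=1

111111011011011


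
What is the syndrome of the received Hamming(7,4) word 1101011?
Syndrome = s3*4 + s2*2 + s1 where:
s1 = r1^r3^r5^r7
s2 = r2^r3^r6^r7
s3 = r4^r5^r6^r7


s1=0, s2=1, s3=1

Syndrome = 6 (error at position 6)
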